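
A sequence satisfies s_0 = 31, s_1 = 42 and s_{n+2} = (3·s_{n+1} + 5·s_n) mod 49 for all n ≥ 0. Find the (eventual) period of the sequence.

21

We have s_0 = 31; s_1 = 42; s_2 = 36; s_3 = 24; s_4 = 7; s_5 = 43; s_6 = 17; s_7 = 21; s_8 = 1; s_9 = 10; s_{10} = 35; s_{11} = 8; s_{12} = 3; s_{13} = 0; s_{14} = 15; s_{15} = 45; s_{16} = 14; s_{17} = 22; s_{18} = 38; s_{19} = 28; s_{20} = 29; s_{21} = 31; s_{22} = 42.
The sequence repeats with period 21.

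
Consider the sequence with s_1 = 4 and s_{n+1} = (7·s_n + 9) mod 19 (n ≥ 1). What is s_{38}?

18

Listing terms: s_1 = 4, s_2 = 18, s_3 = 2, s_4 = 4.
The sequence repeats with period 3.
(38 - 1) mod 3 = 1, so s_{38} = s_2 = 18.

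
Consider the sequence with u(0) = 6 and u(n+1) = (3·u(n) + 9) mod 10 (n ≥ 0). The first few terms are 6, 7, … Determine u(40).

Listing terms: u(0) = 6,  u(1) = 7,  u(2) = 0,  u(3) = 9,  u(4) = 6.
The sequence repeats with period 4.
(40 - 0) mod 4 = 0, so u(40) = u(0) = 6.

6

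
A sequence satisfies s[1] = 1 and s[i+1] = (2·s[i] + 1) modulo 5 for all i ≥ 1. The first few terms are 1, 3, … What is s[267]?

2

s[1] = 1; s[2] = 3; s[3] = 2; s[4] = 0; s[5] = 1.
Since s[5] = s[1] = 1, the sequence is periodic with period 4.
So s[267] = s[1 + ((267-1) mod 4)] = s[3] = 2.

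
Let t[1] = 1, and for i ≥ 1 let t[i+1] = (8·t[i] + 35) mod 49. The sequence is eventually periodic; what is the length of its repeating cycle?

7

t[1] = 1,  t[2] = 43,  t[3] = 36,  t[4] = 29,  t[5] = 22,  t[6] = 15,  t[7] = 8,  t[8] = 1.
Since t[8] = t[1] = 1, the sequence is periodic with period 7.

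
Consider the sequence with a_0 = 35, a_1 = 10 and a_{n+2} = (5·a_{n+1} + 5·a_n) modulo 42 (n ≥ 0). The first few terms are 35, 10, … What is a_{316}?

28

a_0 = 35, a_1 = 10, a_2 = 15, a_3 = 41, a_4 = 28, a_5 = 9, a_6 = 17, a_7 = 4, a_8 = 21, a_9 = 41, a_{10} = 16, a_{11} = 33, a_{12} = 35, a_{13} = 4, a_{14} = 27, a_{15} = 29, a_{16} = 28, a_{17} = 33, a_{18} = 11, a_{19} = 10, a_{20} = 21, a_{21} = 29, a_{22} = 40, a_{23} = 9, a_{24} = 35, a_{25} = 10.
Since (a_{24}, a_{25}) = (a_0, a_1) = (35, 10) (two consecutive terms determine the rest), the sequence is periodic with period 24.
(316 - 0) mod 24 = 4, so a_{316} = a_4 = 28.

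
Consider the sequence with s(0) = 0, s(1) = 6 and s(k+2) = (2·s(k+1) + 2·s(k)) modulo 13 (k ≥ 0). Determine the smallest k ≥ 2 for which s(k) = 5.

4

We have s(0) = 0,  s(1) = 6,  s(2) = 12,  s(3) = 10,  s(4) = 5,  s(5) = 4,  s(6) = 5,  s(7) = 5,  s(8) = 7,  s(9) = 11,  s(10) = 10,  s(11) = 3,  s(12) = 0,  s(13) = 6.
Since (s(12), s(13)) = (s(0), s(1)) = (0, 6) (two consecutive terms determine the rest), the sequence is periodic with period 12.
The value 5 first appears (with k ≥ 2) at s(4).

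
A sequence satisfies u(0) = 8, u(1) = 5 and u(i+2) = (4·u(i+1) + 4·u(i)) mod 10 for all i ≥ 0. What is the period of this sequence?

3

Listing terms: u(0) = 8, u(1) = 5, u(2) = 2, u(3) = 8, u(4) = 0, u(5) = 2, u(6) = 8.
Since (u(5), u(6)) = (u(2), u(3)) = (2, 8) (two consecutive terms determine the rest), the sequence is eventually periodic: after a pre-period of length 2 it cycles with period 3.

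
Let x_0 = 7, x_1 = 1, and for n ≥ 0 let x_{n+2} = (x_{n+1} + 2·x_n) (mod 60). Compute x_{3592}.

47

Listing terms: x_0 = 7, x_1 = 1, x_2 = 15, x_3 = 17, x_4 = 47, x_5 = 21, x_6 = 55, x_7 = 37, x_8 = 27, x_9 = 41, x_{10} = 35, x_{11} = 57, x_{12} = 7, x_{13} = 1.
Since (x_{12}, x_{13}) = (x_0, x_1) = (7, 1) (two consecutive terms determine the rest), the sequence is periodic with period 12.
So x_{3592} = x_{0 + ((3592-0) mod 12)} = x_4 = 47.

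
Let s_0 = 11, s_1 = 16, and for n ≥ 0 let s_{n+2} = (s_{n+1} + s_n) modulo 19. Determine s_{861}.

Computing terms: s_0 = 11; s_1 = 16; s_2 = 8; s_3 = 5; s_4 = 13; s_5 = 18; s_6 = 12; s_7 = 11; s_8 = 4; s_9 = 15; s_{10} = 0; s_{11} = 15; s_{12} = 15; s_{13} = 11; s_{14} = 7; s_{15} = 18; s_{16} = 6; s_{17} = 5; s_{18} = 11; s_{19} = 16.
Since (s_{18}, s_{19}) = (s_0, s_1) = (11, 16) (two consecutive terms determine the rest), the sequence is periodic with period 18.
(861 - 0) mod 18 = 15, so s_{861} = s_{15} = 18.

18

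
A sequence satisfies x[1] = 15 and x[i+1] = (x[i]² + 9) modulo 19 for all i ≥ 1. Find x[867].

Listing terms: x[1] = 15, x[2] = 6, x[3] = 7, x[4] = 1, x[5] = 10, x[6] = 14, x[7] = 15.
Since x[7] = x[1] = 15, the sequence is periodic with period 6.
(867 - 1) mod 6 = 2, so x[867] = x[3] = 7.

7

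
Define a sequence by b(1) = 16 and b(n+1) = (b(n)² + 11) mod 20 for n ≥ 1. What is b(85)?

Computing terms: b(1) = 16, b(2) = 7, b(3) = 0, b(4) = 11, b(5) = 12, b(6) = 15, b(7) = 16.
The sequence repeats with period 6.
So b(85) = b(1 + ((85-1) mod 6)) = b(1) = 16.

16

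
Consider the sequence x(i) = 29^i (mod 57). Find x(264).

7

Computing terms: x(0) = 1,  x(1) = 29,  x(2) = 43,  x(3) = 50,  x(4) = 25,  x(5) = 41,  x(6) = 49,  x(7) = 53,  x(8) = 55,  x(9) = 56,  x(10) = 28,  x(11) = 14,  x(12) = 7,  x(13) = 32,  x(14) = 16,  x(15) = 8,  x(16) = 4,  x(17) = 2,  x(18) = 1.
Since x(18) = x(0) = 1, the sequence is periodic with period 18.
So x(264) = x(0 + ((264-0) mod 18)) = x(12) = 7.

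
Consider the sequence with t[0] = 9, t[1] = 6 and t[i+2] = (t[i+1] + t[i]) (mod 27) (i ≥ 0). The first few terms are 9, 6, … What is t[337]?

t[0] = 9; t[1] = 6; t[2] = 15; t[3] = 21; t[4] = 9; t[5] = 3; t[6] = 12; t[7] = 15; t[8] = 0; t[9] = 15; t[10] = 15; t[11] = 3; t[12] = 18; t[13] = 21; t[14] = 12; t[15] = 6; t[16] = 18; t[17] = 24; t[18] = 15; t[19] = 12; t[20] = 0; t[21] = 12; t[22] = 12; t[23] = 24; t[24] = 9; t[25] = 6.
The sequence repeats with period 24.
So t[337] = t[0 + ((337-0) mod 24)] = t[1] = 6.

6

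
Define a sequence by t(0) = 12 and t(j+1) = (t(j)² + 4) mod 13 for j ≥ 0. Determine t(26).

3

Computing terms: t(0) = 12, t(1) = 5, t(2) = 3, t(3) = 0, t(4) = 4, t(5) = 7, t(6) = 1, t(7) = 5.
Since t(7) = t(1) = 5, the sequence is eventually periodic: after a pre-period of length 1 it cycles with period 6.
For j ≥ 1, t(j) depends only on (j - 1) mod 6. (26 - 1) mod 6 = 1, so t(26) = t(2) = 3.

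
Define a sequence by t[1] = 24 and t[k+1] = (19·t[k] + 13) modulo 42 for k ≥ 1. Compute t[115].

t[1] = 24,  t[2] = 7,  t[3] = 20,  t[4] = 15,  t[5] = 4,  t[6] = 5,  t[7] = 24.
Since t[7] = t[1] = 24, the sequence is periodic with period 6.
So t[115] = t[1 + ((115-1) mod 6)] = t[1] = 24.

24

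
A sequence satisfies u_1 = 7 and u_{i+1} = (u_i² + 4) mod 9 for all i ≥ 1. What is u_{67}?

2

Computing terms: u_1 = 7; u_2 = 8; u_3 = 5; u_4 = 2; u_5 = 8.
Since u_5 = u_2 = 8, the sequence is eventually periodic: after a pre-period of length 1 it cycles with period 3.
For i ≥ 2, u_i depends only on (i - 2) mod 3. (67 - 2) mod 3 = 2, so u_{67} = u_4 = 2.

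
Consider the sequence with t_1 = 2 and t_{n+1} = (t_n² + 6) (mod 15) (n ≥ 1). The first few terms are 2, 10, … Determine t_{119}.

Listing terms: t_1 = 2, t_2 = 10, t_3 = 1, t_4 = 7, t_5 = 10.
Since t_5 = t_2 = 10, the sequence is eventually periodic: after a pre-period of length 1 it cycles with period 3.
For n ≥ 2, t_n depends only on (n - 2) mod 3. (119 - 2) mod 3 = 0, so t_{119} = t_2 = 10.

10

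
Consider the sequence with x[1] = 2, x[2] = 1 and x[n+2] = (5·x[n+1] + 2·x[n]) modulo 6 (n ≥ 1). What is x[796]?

5

x[1] = 2; x[2] = 1; x[3] = 3; x[4] = 5; x[5] = 1; x[6] = 3.
Since (x[5], x[6]) = (x[2], x[3]) = (1, 3) (two consecutive terms determine the rest), the sequence is eventually periodic: after a pre-period of length 1 it cycles with period 3.
For n ≥ 2, x[n] depends only on (n - 2) mod 3. (796 - 2) mod 3 = 2, so x[796] = x[4] = 5.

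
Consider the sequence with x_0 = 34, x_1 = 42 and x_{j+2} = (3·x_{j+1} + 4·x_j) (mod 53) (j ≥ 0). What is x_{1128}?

Listing terms: x_0 = 34,  x_1 = 42,  x_2 = 50,  x_3 = 0,  x_4 = 41,  x_5 = 17,  x_6 = 3,  x_7 = 24,  x_8 = 31,  x_9 = 30,  x_{10} = 2,  x_{11} = 20,  x_{12} = 15,  x_{13} = 19,  x_{14} = 11,  x_{15} = 3,  x_{16} = 0,  x_{17} = 12,  x_{18} = 36,  x_{19} = 50,  x_{20} = 29,  x_{21} = 22,  x_{22} = 23,  x_{23} = 51,  x_{24} = 33,  x_{25} = 38,  x_{26} = 34,  x_{27} = 42.
The sequence repeats with period 26.
So x_{1128} = x_{0 + ((1128-0) mod 26)} = x_{10} = 2.

2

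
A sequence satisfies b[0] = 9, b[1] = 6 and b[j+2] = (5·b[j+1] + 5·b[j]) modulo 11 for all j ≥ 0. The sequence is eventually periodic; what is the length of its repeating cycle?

We have b[0] = 9,  b[1] = 6,  b[2] = 9,  b[3] = 9,  b[4] = 2,  b[5] = 0,  b[6] = 10,  b[7] = 6,  b[8] = 3,  b[9] = 1,  b[10] = 9,  b[11] = 6.
The sequence repeats with period 10.

10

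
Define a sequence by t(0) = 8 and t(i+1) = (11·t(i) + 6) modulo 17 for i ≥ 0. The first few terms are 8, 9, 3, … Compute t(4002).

3

t(0) = 8; t(1) = 9; t(2) = 3; t(3) = 5; t(4) = 10; t(5) = 14; t(6) = 7; t(7) = 15; t(8) = 1; t(9) = 0; t(10) = 6; t(11) = 4; t(12) = 16; t(13) = 12; t(14) = 2; t(15) = 11; t(16) = 8.
Since t(16) = t(0) = 8, the sequence is periodic with period 16.
So t(4002) = t(0 + ((4002-0) mod 16)) = t(2) = 3.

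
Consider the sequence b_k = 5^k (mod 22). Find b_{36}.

5

Computing terms: b_1 = 5; b_2 = 3; b_3 = 15; b_4 = 9; b_5 = 1; b_6 = 5.
Since b_6 = b_1 = 5, the sequence is periodic with period 5.
(36 - 1) mod 5 = 0, so b_{36} = b_1 = 5.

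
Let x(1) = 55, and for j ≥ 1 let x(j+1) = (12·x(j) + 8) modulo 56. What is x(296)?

We have x(1) = 55,  x(2) = 52,  x(3) = 16,  x(4) = 32,  x(5) = 0,  x(6) = 8,  x(7) = 48,  x(8) = 24,  x(9) = 16.
Since x(9) = x(3) = 16, the sequence is eventually periodic: after a pre-period of length 2 it cycles with period 6.
For j ≥ 3, x(j) depends only on (j - 3) mod 6. (296 - 3) mod 6 = 5, so x(296) = x(8) = 24.

24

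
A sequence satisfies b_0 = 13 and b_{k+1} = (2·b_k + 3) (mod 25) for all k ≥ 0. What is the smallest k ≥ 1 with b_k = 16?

We have b_0 = 13, b_1 = 4, b_2 = 11, b_3 = 0, b_4 = 3, b_5 = 9, b_6 = 21, b_7 = 20, b_8 = 18, b_9 = 14, b_{10} = 6, b_{11} = 15, b_{12} = 8, b_{13} = 19, b_{14} = 16, b_{15} = 10, b_{16} = 23, b_{17} = 24, b_{18} = 1, b_{19} = 5, b_{20} = 13.
Since b_{20} = b_0 = 13, the sequence is periodic with period 20.
The value 16 first appears (with k ≥ 1) at b_{14}.

14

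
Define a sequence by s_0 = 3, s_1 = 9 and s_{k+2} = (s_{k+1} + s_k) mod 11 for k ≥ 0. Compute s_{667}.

9

We have s_0 = 3; s_1 = 9; s_2 = 1; s_3 = 10; s_4 = 0; s_5 = 10; s_6 = 10; s_7 = 9; s_8 = 8; s_9 = 6; s_{10} = 3; s_{11} = 9.
Since (s_{10}, s_{11}) = (s_0, s_1) = (3, 9) (two consecutive terms determine the rest), the sequence is periodic with period 10.
So s_{667} = s_{0 + ((667-0) mod 10)} = s_7 = 9.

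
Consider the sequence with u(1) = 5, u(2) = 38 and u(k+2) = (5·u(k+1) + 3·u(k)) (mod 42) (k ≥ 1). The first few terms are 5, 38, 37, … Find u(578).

We have u(1) = 5,  u(2) = 38,  u(3) = 37,  u(4) = 5,  u(5) = 10,  u(6) = 23,  u(7) = 19,  u(8) = 38,  u(9) = 37.
Since (u(8), u(9)) = (u(2), u(3)) = (38, 37) (two consecutive terms determine the rest), the sequence is eventually periodic: after a pre-period of length 1 it cycles with period 6.
For k ≥ 2, u(k) depends only on (k - 2) mod 6. (578 - 2) mod 6 = 0, so u(578) = u(2) = 38.

38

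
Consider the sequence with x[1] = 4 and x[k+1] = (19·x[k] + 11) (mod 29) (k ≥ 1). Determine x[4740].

8

We have x[1] = 4, x[2] = 0, x[3] = 11, x[4] = 17, x[5] = 15, x[6] = 6, x[7] = 9, x[8] = 8, x[9] = 18, x[10] = 5, x[11] = 19, x[12] = 24, x[13] = 3, x[14] = 10, x[15] = 27, x[16] = 2, x[17] = 20, x[18] = 14, x[19] = 16, x[20] = 25, x[21] = 22, x[22] = 23, x[23] = 13, x[24] = 26, x[25] = 12, x[26] = 7, x[27] = 28, x[28] = 21, x[29] = 4.
The sequence repeats with period 28.
So x[4740] = x[1 + ((4740-1) mod 28)] = x[8] = 8.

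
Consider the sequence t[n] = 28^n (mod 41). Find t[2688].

Listing terms: t[0] = 1, t[1] = 28, t[2] = 5, t[3] = 17, t[4] = 25, t[5] = 3, t[6] = 2, t[7] = 15, t[8] = 10, t[9] = 34, t[10] = 9, t[11] = 6, t[12] = 4, t[13] = 30, t[14] = 20, t[15] = 27, t[16] = 18, t[17] = 12, t[18] = 8, t[19] = 19, t[20] = 40, t[21] = 13, t[22] = 36, t[23] = 24, t[24] = 16, t[25] = 38, t[26] = 39, t[27] = 26, t[28] = 31, t[29] = 7, t[30] = 32, t[31] = 35, t[32] = 37, t[33] = 11, t[34] = 21, t[35] = 14, t[36] = 23, t[37] = 29, t[38] = 33, t[39] = 22, t[40] = 1.
The sequence repeats with period 40.
So t[2688] = t[0 + ((2688-0) mod 40)] = t[8] = 10.

10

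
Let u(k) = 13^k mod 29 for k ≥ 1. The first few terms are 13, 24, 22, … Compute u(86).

Computing terms: u(1) = 13, u(2) = 24, u(3) = 22, u(4) = 25, u(5) = 6, u(6) = 20, u(7) = 28, u(8) = 16, u(9) = 5, u(10) = 7, u(11) = 4, u(12) = 23, u(13) = 9, u(14) = 1, u(15) = 13.
The sequence repeats with period 14.
(86 - 1) mod 14 = 1, so u(86) = u(2) = 24.

24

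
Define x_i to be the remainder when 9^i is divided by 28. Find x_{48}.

1

Computing terms: x_1 = 9,  x_2 = 25,  x_3 = 1,  x_4 = 9.
The sequence repeats with period 3.
So x_{48} = x_{1 + ((48-1) mod 3)} = x_3 = 1.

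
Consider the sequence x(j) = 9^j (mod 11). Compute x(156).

We have x(0) = 1,  x(1) = 9,  x(2) = 4,  x(3) = 3,  x(4) = 5,  x(5) = 1.
Since x(5) = x(0) = 1, the sequence is periodic with period 5.
(156 - 0) mod 5 = 1, so x(156) = x(1) = 9.

9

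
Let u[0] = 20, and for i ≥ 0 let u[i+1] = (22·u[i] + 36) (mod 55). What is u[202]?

u[0] = 20; u[1] = 36; u[2] = 3; u[3] = 47; u[4] = 25; u[5] = 36.
Since u[5] = u[1] = 36, the sequence is eventually periodic: after a pre-period of length 1 it cycles with period 4.
For i ≥ 1, u[i] depends only on (i - 1) mod 4. (202 - 1) mod 4 = 1, so u[202] = u[2] = 3.

3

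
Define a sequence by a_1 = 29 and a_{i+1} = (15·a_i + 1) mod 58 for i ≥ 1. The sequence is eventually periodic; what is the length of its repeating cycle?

28

Listing terms: a_1 = 29, a_2 = 30, a_3 = 45, a_4 = 38, a_5 = 49, a_6 = 40, a_7 = 21, a_8 = 26, a_9 = 43, a_{10} = 8, a_{11} = 5, a_{12} = 18, a_{13} = 39, a_{14} = 6, a_{15} = 33, a_{16} = 32, a_{17} = 17, a_{18} = 24, a_{19} = 13, a_{20} = 22, a_{21} = 41, a_{22} = 36, a_{23} = 19, a_{24} = 54, a_{25} = 57, a_{26} = 44, a_{27} = 23, a_{28} = 56, a_{29} = 29.
Since a_{29} = a_1 = 29, the sequence is periodic with period 28.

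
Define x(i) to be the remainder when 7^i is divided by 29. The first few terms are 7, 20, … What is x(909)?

25

x(1) = 7,  x(2) = 20,  x(3) = 24,  x(4) = 23,  x(5) = 16,  x(6) = 25,  x(7) = 1,  x(8) = 7.
The sequence repeats with period 7.
(909 - 1) mod 7 = 5, so x(909) = x(6) = 25.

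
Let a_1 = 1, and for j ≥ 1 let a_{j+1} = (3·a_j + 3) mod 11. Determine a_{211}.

1

a_1 = 1,  a_2 = 6,  a_3 = 10,  a_4 = 0,  a_5 = 3,  a_6 = 1.
The sequence repeats with period 5.
So a_{211} = a_{1 + ((211-1) mod 5)} = a_1 = 1.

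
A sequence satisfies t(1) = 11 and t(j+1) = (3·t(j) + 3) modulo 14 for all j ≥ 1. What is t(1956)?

12

Computing terms: t(1) = 11, t(2) = 8, t(3) = 13, t(4) = 0, t(5) = 3, t(6) = 12, t(7) = 11.
The sequence repeats with period 6.
(1956 - 1) mod 6 = 5, so t(1956) = t(6) = 12.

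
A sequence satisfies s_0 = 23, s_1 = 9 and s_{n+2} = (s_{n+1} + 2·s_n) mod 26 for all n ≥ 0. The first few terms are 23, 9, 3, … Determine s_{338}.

Listing terms: s_0 = 23,  s_1 = 9,  s_2 = 3,  s_3 = 21,  s_4 = 1,  s_5 = 17,  s_6 = 19,  s_7 = 1,  s_8 = 13,  s_9 = 15,  s_{10} = 15,  s_{11} = 19,  s_{12} = 23,  s_{13} = 9.
Since (s_{12}, s_{13}) = (s_0, s_1) = (23, 9) (two consecutive terms determine the rest), the sequence is periodic with period 12.
So s_{338} = s_{0 + ((338-0) mod 12)} = s_2 = 3.

3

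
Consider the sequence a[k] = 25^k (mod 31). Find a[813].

1

Computing terms: a[0] = 1; a[1] = 25; a[2] = 5; a[3] = 1.
The sequence repeats with period 3.
(813 - 0) mod 3 = 0, so a[813] = a[0] = 1.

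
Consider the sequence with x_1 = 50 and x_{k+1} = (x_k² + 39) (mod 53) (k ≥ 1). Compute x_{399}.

2

Listing terms: x_1 = 50,  x_2 = 48,  x_3 = 11,  x_4 = 1,  x_5 = 40,  x_6 = 49,  x_7 = 2,  x_8 = 43,  x_9 = 33,  x_{10} = 15,  x_{11} = 52,  x_{12} = 40.
Since x_{12} = x_5 = 40, the sequence is eventually periodic: after a pre-period of length 4 it cycles with period 7.
For k ≥ 5, x_k depends only on (k - 5) mod 7. (399 - 5) mod 7 = 2, so x_{399} = x_7 = 2.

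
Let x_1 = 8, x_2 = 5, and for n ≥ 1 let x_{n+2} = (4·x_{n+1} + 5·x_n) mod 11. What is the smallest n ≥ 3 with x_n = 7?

Listing terms: x_1 = 8; x_2 = 5; x_3 = 5; x_4 = 1; x_5 = 7; x_6 = 0; x_7 = 2; x_8 = 8; x_9 = 9; x_{10} = 10; x_{11} = 8; x_{12} = 5.
The sequence repeats with period 10.
The value 7 first appears (with n ≥ 3) at x_5.

5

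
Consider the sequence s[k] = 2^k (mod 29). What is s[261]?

Computing terms: s[1] = 2; s[2] = 4; s[3] = 8; s[4] = 16; s[5] = 3; s[6] = 6; s[7] = 12; s[8] = 24; s[9] = 19; s[10] = 9; s[11] = 18; s[12] = 7; s[13] = 14; s[14] = 28; s[15] = 27; s[16] = 25; s[17] = 21; s[18] = 13; s[19] = 26; s[20] = 23; s[21] = 17; s[22] = 5; s[23] = 10; s[24] = 20; s[25] = 11; s[26] = 22; s[27] = 15; s[28] = 1; s[29] = 2.
Since s[29] = s[1] = 2, the sequence is periodic with period 28.
So s[261] = s[1 + ((261-1) mod 28)] = s[9] = 19.

19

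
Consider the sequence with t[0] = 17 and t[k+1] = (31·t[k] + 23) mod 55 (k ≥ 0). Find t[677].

Computing terms: t[0] = 17; t[1] = 0; t[2] = 23; t[3] = 21; t[4] = 14; t[5] = 17.
Since t[5] = t[0] = 17, the sequence is periodic with period 5.
So t[677] = t[0 + ((677-0) mod 5)] = t[2] = 23.

23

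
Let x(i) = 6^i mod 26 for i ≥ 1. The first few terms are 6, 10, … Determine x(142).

4

Computing terms: x(1) = 6,  x(2) = 10,  x(3) = 8,  x(4) = 22,  x(5) = 2,  x(6) = 12,  x(7) = 20,  x(8) = 16,  x(9) = 18,  x(10) = 4,  x(11) = 24,  x(12) = 14,  x(13) = 6.
Since x(13) = x(1) = 6, the sequence is periodic with period 12.
(142 - 1) mod 12 = 9, so x(142) = x(10) = 4.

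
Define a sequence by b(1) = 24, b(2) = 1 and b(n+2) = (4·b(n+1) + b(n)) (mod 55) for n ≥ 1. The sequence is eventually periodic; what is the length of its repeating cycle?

Listing terms: b(1) = 24,  b(2) = 1,  b(3) = 28,  b(4) = 3,  b(5) = 40,  b(6) = 53,  b(7) = 32,  b(8) = 16,  b(9) = 41,  b(10) = 15,  b(11) = 46,  b(12) = 34,  b(13) = 17,  b(14) = 47,  b(15) = 40,  b(16) = 42,  b(17) = 43,  b(18) = 49,  b(19) = 19,  b(20) = 15,  b(21) = 24,  b(22) = 1.
Since (b(21), b(22)) = (b(1), b(2)) = (24, 1) (two consecutive terms determine the rest), the sequence is periodic with period 20.

20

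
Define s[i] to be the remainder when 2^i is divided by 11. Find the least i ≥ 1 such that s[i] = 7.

7

Listing terms: s[0] = 1; s[1] = 2; s[2] = 4; s[3] = 8; s[4] = 5; s[5] = 10; s[6] = 9; s[7] = 7; s[8] = 3; s[9] = 6; s[10] = 1.
Since s[10] = s[0] = 1, the sequence is periodic with period 10.
The value 7 first appears (with i ≥ 1) at s[7].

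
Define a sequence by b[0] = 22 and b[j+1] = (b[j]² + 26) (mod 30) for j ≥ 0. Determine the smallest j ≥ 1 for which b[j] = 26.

2

Computing terms: b[0] = 22, b[1] = 0, b[2] = 26, b[3] = 12, b[4] = 20, b[5] = 6, b[6] = 2, b[7] = 0.
Since b[7] = b[1] = 0, the sequence is eventually periodic: after a pre-period of length 1 it cycles with period 6.
The value 26 first appears (with j ≥ 1) at b[2].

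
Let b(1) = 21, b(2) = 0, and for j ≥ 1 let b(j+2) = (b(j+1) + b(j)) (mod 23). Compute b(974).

11

Computing terms: b(1) = 21, b(2) = 0, b(3) = 21, b(4) = 21, b(5) = 19, b(6) = 17, b(7) = 13, b(8) = 7, b(9) = 20, b(10) = 4, b(11) = 1, b(12) = 5, b(13) = 6, b(14) = 11, b(15) = 17, b(16) = 5, b(17) = 22, b(18) = 4, b(19) = 3, b(20) = 7, b(21) = 10, b(22) = 17, b(23) = 4, b(24) = 21, b(25) = 2, b(26) = 0, b(27) = 2, b(28) = 2, b(29) = 4, b(30) = 6, b(31) = 10, b(32) = 16, b(33) = 3, b(34) = 19, b(35) = 22, b(36) = 18, b(37) = 17, b(38) = 12, b(39) = 6, b(40) = 18, b(41) = 1, b(42) = 19, b(43) = 20, b(44) = 16, b(45) = 13, b(46) = 6, b(47) = 19, b(48) = 2, b(49) = 21, b(50) = 0.
The sequence repeats with period 48.
(974 - 1) mod 48 = 13, so b(974) = b(14) = 11.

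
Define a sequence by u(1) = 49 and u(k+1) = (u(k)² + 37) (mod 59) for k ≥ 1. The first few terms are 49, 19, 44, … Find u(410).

u(1) = 49,  u(2) = 19,  u(3) = 44,  u(4) = 26,  u(5) = 5,  u(6) = 3,  u(7) = 46,  u(8) = 29,  u(9) = 52,  u(10) = 27,  u(11) = 58,  u(12) = 38,  u(13) = 6,  u(14) = 14,  u(15) = 56,  u(16) = 46.
Since u(16) = u(7) = 46, the sequence is eventually periodic: after a pre-period of length 6 it cycles with period 9.
For k ≥ 7, u(k) depends only on (k - 7) mod 9. (410 - 7) mod 9 = 7, so u(410) = u(14) = 14.

14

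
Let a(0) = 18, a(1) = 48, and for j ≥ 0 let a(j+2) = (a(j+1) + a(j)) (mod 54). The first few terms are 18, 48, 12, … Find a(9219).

6

Listing terms: a(0) = 18; a(1) = 48; a(2) = 12; a(3) = 6; a(4) = 18; a(5) = 24; a(6) = 42; a(7) = 12; a(8) = 0; a(9) = 12; a(10) = 12; a(11) = 24; a(12) = 36; a(13) = 6; a(14) = 42; a(15) = 48; a(16) = 36; a(17) = 30; a(18) = 12; a(19) = 42; a(20) = 0; a(21) = 42; a(22) = 42; a(23) = 30; a(24) = 18; a(25) = 48.
Since (a(24), a(25)) = (a(0), a(1)) = (18, 48) (two consecutive terms determine the rest), the sequence is periodic with period 24.
So a(9219) = a(0 + ((9219-0) mod 24)) = a(3) = 6.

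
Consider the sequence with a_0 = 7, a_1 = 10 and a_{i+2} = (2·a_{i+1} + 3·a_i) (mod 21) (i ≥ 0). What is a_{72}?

We have a_0 = 7,  a_1 = 10,  a_2 = 20,  a_3 = 7,  a_4 = 11,  a_5 = 1,  a_6 = 14,  a_7 = 10,  a_8 = 20.
Since (a_7, a_8) = (a_1, a_2) = (10, 20) (two consecutive terms determine the rest), the sequence is eventually periodic: after a pre-period of length 1 it cycles with period 6.
For i ≥ 1, a_i depends only on (i - 1) mod 6. (72 - 1) mod 6 = 5, so a_{72} = a_6 = 14.

14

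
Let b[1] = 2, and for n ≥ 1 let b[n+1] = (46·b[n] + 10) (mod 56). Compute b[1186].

Listing terms: b[1] = 2, b[2] = 46, b[3] = 54, b[4] = 30, b[5] = 46.
Since b[5] = b[2] = 46, the sequence is eventually periodic: after a pre-period of length 1 it cycles with period 3.
For n ≥ 2, b[n] depends only on (n - 2) mod 3. (1186 - 2) mod 3 = 2, so b[1186] = b[4] = 30.

30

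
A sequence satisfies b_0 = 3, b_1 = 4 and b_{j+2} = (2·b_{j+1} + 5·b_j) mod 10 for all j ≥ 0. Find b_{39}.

Listing terms: b_0 = 3, b_1 = 4, b_2 = 3, b_3 = 6, b_4 = 7, b_5 = 4, b_6 = 3.
Since (b_5, b_6) = (b_1, b_2) = (4, 3) (two consecutive terms determine the rest), the sequence is eventually periodic: after a pre-period of length 1 it cycles with period 4.
For j ≥ 1, b_j depends only on (j - 1) mod 4. (39 - 1) mod 4 = 2, so b_{39} = b_3 = 6.

6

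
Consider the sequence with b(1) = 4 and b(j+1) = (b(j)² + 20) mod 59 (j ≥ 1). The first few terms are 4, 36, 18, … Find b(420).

We have b(1) = 4; b(2) = 36; b(3) = 18; b(4) = 49; b(5) = 2; b(6) = 24; b(7) = 6; b(8) = 56; b(9) = 29; b(10) = 35; b(11) = 6.
Since b(11) = b(7) = 6, the sequence is eventually periodic: after a pre-period of length 6 it cycles with period 4.
For j ≥ 7, b(j) depends only on (j - 7) mod 4. (420 - 7) mod 4 = 1, so b(420) = b(8) = 56.

56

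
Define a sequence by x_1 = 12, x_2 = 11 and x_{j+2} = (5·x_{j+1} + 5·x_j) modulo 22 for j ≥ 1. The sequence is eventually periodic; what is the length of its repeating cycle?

30

x_1 = 12, x_2 = 11, x_3 = 5, x_4 = 14, x_5 = 7, x_6 = 17, x_7 = 10, x_8 = 3, x_9 = 21, x_{10} = 10, x_{11} = 1, x_{12} = 11, x_{13} = 16, x_{14} = 3, x_{15} = 7, x_{16} = 6, x_{17} = 21, x_{18} = 3, x_{19} = 10, x_{20} = 21, x_{21} = 1, x_{22} = 0, x_{23} = 5, x_{24} = 3, x_{25} = 18, x_{26} = 17, x_{27} = 21, x_{28} = 14, x_{29} = 21, x_{30} = 21, x_{31} = 12, x_{32} = 11.
Since (x_{31}, x_{32}) = (x_1, x_2) = (12, 11) (two consecutive terms determine the rest), the sequence is periodic with period 30.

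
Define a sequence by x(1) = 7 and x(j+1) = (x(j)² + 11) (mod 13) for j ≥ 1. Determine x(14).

8

We have x(1) = 7, x(2) = 8, x(3) = 10, x(4) = 7.
The sequence repeats with period 3.
(14 - 1) mod 3 = 1, so x(14) = x(2) = 8.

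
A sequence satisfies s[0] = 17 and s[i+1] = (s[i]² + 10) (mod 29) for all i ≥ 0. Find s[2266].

19

Listing terms: s[0] = 17, s[1] = 9, s[2] = 4, s[3] = 26, s[4] = 19, s[5] = 23, s[6] = 17.
The sequence repeats with period 6.
(2266 - 0) mod 6 = 4, so s[2266] = s[4] = 19.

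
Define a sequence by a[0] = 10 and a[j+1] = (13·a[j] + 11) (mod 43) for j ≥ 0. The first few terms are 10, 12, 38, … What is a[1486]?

We have a[0] = 10,  a[1] = 12,  a[2] = 38,  a[3] = 32,  a[4] = 40,  a[5] = 15,  a[6] = 34,  a[7] = 23,  a[8] = 9,  a[9] = 42,  a[10] = 41,  a[11] = 28,  a[12] = 31,  a[13] = 27,  a[14] = 18,  a[15] = 30,  a[16] = 14,  a[17] = 21,  a[18] = 26,  a[19] = 5,  a[20] = 33,  a[21] = 10.
Since a[21] = a[0] = 10, the sequence is periodic with period 21.
(1486 - 0) mod 21 = 16, so a[1486] = a[16] = 14.

14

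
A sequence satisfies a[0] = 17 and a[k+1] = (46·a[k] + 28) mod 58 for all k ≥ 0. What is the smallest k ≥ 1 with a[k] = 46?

Listing terms: a[0] = 17, a[1] = 56, a[2] = 52, a[3] = 42, a[4] = 46, a[5] = 56.
Since a[5] = a[1] = 56, the sequence is eventually periodic: after a pre-period of length 1 it cycles with period 4.
The value 46 first appears (with k ≥ 1) at a[4].

4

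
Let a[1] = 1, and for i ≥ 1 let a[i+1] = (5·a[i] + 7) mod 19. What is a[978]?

4

Computing terms: a[1] = 1; a[2] = 12; a[3] = 10; a[4] = 0; a[5] = 7; a[6] = 4; a[7] = 8; a[8] = 9; a[9] = 14; a[10] = 1.
Since a[10] = a[1] = 1, the sequence is periodic with period 9.
(978 - 1) mod 9 = 5, so a[978] = a[6] = 4.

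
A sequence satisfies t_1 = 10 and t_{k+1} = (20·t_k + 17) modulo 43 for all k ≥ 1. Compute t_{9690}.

21

Listing terms: t_1 = 10,  t_2 = 2,  t_3 = 14,  t_4 = 39,  t_5 = 23,  t_6 = 4,  t_7 = 11,  t_8 = 22,  t_9 = 27,  t_{10} = 41,  t_{11} = 20,  t_{12} = 30,  t_{13} = 15,  t_{14} = 16,  t_{15} = 36,  t_{16} = 6,  t_{17} = 8,  t_{18} = 5,  t_{19} = 31,  t_{20} = 35,  t_{21} = 29,  t_{22} = 38,  t_{23} = 3,  t_{24} = 34,  t_{25} = 9,  t_{26} = 25,  t_{27} = 1,  t_{28} = 37,  t_{29} = 26,  t_{30} = 21,  t_{31} = 7,  t_{32} = 28,  t_{33} = 18,  t_{34} = 33,  t_{35} = 32,  t_{36} = 12,  t_{37} = 42,  t_{38} = 40,  t_{39} = 0,  t_{40} = 17,  t_{41} = 13,  t_{42} = 19,  t_{43} = 10.
The sequence repeats with period 42.
So t_{9690} = t_{1 + ((9690-1) mod 42)} = t_{30} = 21.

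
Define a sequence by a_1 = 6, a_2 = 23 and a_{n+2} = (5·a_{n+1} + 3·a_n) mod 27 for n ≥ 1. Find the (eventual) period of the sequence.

We have a_1 = 6; a_2 = 23; a_3 = 25; a_4 = 5; a_5 = 19; a_6 = 2; a_7 = 13; a_8 = 17; a_9 = 16; a_{10} = 23; a_{11} = 1; a_{12} = 20; a_{13} = 22; a_{14} = 8; a_{15} = 25; a_{16} = 14; a_{17} = 10; a_{18} = 11; a_{19} = 4; a_{20} = 26; a_{21} = 7; a_{22} = 5; a_{23} = 19.
Since (a_{22}, a_{23}) = (a_4, a_5) = (5, 19) (two consecutive terms determine the rest), the sequence is eventually periodic: after a pre-period of length 3 it cycles with period 18.

18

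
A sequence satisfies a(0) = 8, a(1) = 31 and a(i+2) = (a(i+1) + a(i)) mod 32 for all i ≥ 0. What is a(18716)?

11

Computing terms: a(0) = 8,  a(1) = 31,  a(2) = 7,  a(3) = 6,  a(4) = 13,  a(5) = 19,  a(6) = 0,  a(7) = 19,  a(8) = 19,  a(9) = 6,  a(10) = 25,  a(11) = 31,  a(12) = 24,  a(13) = 23,  a(14) = 15,  a(15) = 6,  a(16) = 21,  a(17) = 27,  a(18) = 16,  a(19) = 11,  a(20) = 27,  a(21) = 6,  a(22) = 1,  a(23) = 7,  a(24) = 8,  a(25) = 15,  a(26) = 23,  a(27) = 6,  a(28) = 29,  a(29) = 3,  a(30) = 0,  a(31) = 3,  a(32) = 3,  a(33) = 6,  a(34) = 9,  a(35) = 15,  a(36) = 24,  a(37) = 7,  a(38) = 31,  a(39) = 6,  a(40) = 5,  a(41) = 11,  a(42) = 16,  a(43) = 27,  a(44) = 11,  a(45) = 6,  a(46) = 17,  a(47) = 23,  a(48) = 8,  a(49) = 31.
The sequence repeats with period 48.
(18716 - 0) mod 48 = 44, so a(18716) = a(44) = 11.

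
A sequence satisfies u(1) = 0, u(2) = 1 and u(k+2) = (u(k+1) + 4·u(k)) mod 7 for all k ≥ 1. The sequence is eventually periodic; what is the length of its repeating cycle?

Listing terms: u(1) = 0,  u(2) = 1,  u(3) = 1,  u(4) = 5,  u(5) = 2,  u(6) = 1,  u(7) = 2,  u(8) = 6,  u(9) = 0,  u(10) = 3,  u(11) = 3,  u(12) = 1,  u(13) = 6,  u(14) = 3,  u(15) = 6,  u(16) = 4,  u(17) = 0,  u(18) = 2,  u(19) = 2,  u(20) = 3,  u(21) = 4,  u(22) = 2,  u(23) = 4,  u(24) = 5,  u(25) = 0,  u(26) = 6,  u(27) = 6,  u(28) = 2,  u(29) = 5,  u(30) = 6,  u(31) = 5,  u(32) = 1,  u(33) = 0,  u(34) = 4,  u(35) = 4,  u(36) = 6,  u(37) = 1,  u(38) = 4,  u(39) = 1,  u(40) = 3,  u(41) = 0,  u(42) = 5,  u(43) = 5,  u(44) = 4,  u(45) = 3,  u(46) = 5,  u(47) = 3,  u(48) = 2,  u(49) = 0,  u(50) = 1.
The sequence repeats with period 48.

48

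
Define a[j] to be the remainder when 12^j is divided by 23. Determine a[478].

Computing terms: a[1] = 12,  a[2] = 6,  a[3] = 3,  a[4] = 13,  a[5] = 18,  a[6] = 9,  a[7] = 16,  a[8] = 8,  a[9] = 4,  a[10] = 2,  a[11] = 1,  a[12] = 12.
Since a[12] = a[1] = 12, the sequence is periodic with period 11.
So a[478] = a[1 + ((478-1) mod 11)] = a[5] = 18.

18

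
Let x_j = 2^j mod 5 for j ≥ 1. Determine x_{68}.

Computing terms: x_1 = 2,  x_2 = 4,  x_3 = 3,  x_4 = 1,  x_5 = 2.
The sequence repeats with period 4.
So x_{68} = x_{1 + ((68-1) mod 4)} = x_4 = 1.

1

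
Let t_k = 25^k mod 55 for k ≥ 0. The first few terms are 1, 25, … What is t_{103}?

We have t_0 = 1, t_1 = 25, t_2 = 20, t_3 = 5, t_4 = 15, t_5 = 45, t_6 = 25.
Since t_6 = t_1 = 25, the sequence is eventually periodic: after a pre-period of length 1 it cycles with period 5.
For k ≥ 1, t_k depends only on (k - 1) mod 5. (103 - 1) mod 5 = 2, so t_{103} = t_3 = 5.

5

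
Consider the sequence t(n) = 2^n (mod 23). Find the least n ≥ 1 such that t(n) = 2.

We have t(0) = 1, t(1) = 2, t(2) = 4, t(3) = 8, t(4) = 16, t(5) = 9, t(6) = 18, t(7) = 13, t(8) = 3, t(9) = 6, t(10) = 12, t(11) = 1.
Since t(11) = t(0) = 1, the sequence is periodic with period 11.
The value 2 first appears (with n ≥ 1) at t(1).

1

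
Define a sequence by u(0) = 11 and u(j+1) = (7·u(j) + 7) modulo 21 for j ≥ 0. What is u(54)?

Computing terms: u(0) = 11, u(1) = 0, u(2) = 7, u(3) = 14, u(4) = 0.
Since u(4) = u(1) = 0, the sequence is eventually periodic: after a pre-period of length 1 it cycles with period 3.
For j ≥ 1, u(j) depends only on (j - 1) mod 3. (54 - 1) mod 3 = 2, so u(54) = u(3) = 14.

14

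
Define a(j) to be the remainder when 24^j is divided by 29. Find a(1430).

Listing terms: a(0) = 1,  a(1) = 24,  a(2) = 25,  a(3) = 20,  a(4) = 16,  a(5) = 7,  a(6) = 23,  a(7) = 1.
The sequence repeats with period 7.
So a(1430) = a(0 + ((1430-0) mod 7)) = a(2) = 25.

25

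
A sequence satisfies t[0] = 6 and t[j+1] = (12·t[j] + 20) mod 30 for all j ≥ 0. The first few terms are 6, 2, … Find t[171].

8

Listing terms: t[0] = 6, t[1] = 2, t[2] = 14, t[3] = 8, t[4] = 26, t[5] = 2.
Since t[5] = t[1] = 2, the sequence is eventually periodic: after a pre-period of length 1 it cycles with period 4.
For j ≥ 1, t[j] depends only on (j - 1) mod 4. (171 - 1) mod 4 = 2, so t[171] = t[3] = 8.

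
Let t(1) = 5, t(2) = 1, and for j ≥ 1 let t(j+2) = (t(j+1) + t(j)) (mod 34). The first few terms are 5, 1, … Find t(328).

7

Computing terms: t(1) = 5, t(2) = 1, t(3) = 6, t(4) = 7, t(5) = 13, t(6) = 20, t(7) = 33, t(8) = 19, t(9) = 18, t(10) = 3, t(11) = 21, t(12) = 24, t(13) = 11, t(14) = 1, t(15) = 12, t(16) = 13, t(17) = 25, t(18) = 4, t(19) = 29, t(20) = 33, t(21) = 28, t(22) = 27, t(23) = 21, t(24) = 14, t(25) = 1, t(26) = 15, t(27) = 16, t(28) = 31, t(29) = 13, t(30) = 10, t(31) = 23, t(32) = 33, t(33) = 22, t(34) = 21, t(35) = 9, t(36) = 30, t(37) = 5, t(38) = 1.
Since (t(37), t(38)) = (t(1), t(2)) = (5, 1) (two consecutive terms determine the rest), the sequence is periodic with period 36.
(328 - 1) mod 36 = 3, so t(328) = t(4) = 7.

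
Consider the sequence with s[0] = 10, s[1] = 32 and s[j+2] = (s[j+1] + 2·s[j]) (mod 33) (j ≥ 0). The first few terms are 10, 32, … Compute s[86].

Listing terms: s[0] = 10,  s[1] = 32,  s[2] = 19,  s[3] = 17,  s[4] = 22,  s[5] = 23,  s[6] = 1,  s[7] = 14,  s[8] = 16,  s[9] = 11,  s[10] = 10,  s[11] = 32.
The sequence repeats with period 10.
(86 - 0) mod 10 = 6, so s[86] = s[6] = 1.

1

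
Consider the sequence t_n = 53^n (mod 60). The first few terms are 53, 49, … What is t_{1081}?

t_1 = 53,  t_2 = 49,  t_3 = 17,  t_4 = 1,  t_5 = 53.
The sequence repeats with period 4.
(1081 - 1) mod 4 = 0, so t_{1081} = t_1 = 53.

53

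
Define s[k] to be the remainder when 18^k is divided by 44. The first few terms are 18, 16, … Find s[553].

We have s[1] = 18; s[2] = 16; s[3] = 24; s[4] = 36; s[5] = 32; s[6] = 4; s[7] = 28; s[8] = 20; s[9] = 8; s[10] = 12; s[11] = 40; s[12] = 16.
Since s[12] = s[2] = 16, the sequence is eventually periodic: after a pre-period of length 1 it cycles with period 10.
For k ≥ 2, s[k] depends only on (k - 2) mod 10. (553 - 2) mod 10 = 1, so s[553] = s[3] = 24.

24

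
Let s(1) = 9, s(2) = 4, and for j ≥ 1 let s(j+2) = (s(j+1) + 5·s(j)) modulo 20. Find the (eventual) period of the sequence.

Computing terms: s(1) = 9,  s(2) = 4,  s(3) = 9,  s(4) = 9,  s(5) = 14,  s(6) = 19,  s(7) = 9,  s(8) = 4.
The sequence repeats with period 6.

6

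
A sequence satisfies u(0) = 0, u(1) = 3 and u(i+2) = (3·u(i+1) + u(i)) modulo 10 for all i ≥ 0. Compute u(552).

u(0) = 0; u(1) = 3; u(2) = 9; u(3) = 0; u(4) = 9; u(5) = 7; u(6) = 0; u(7) = 7; u(8) = 1; u(9) = 0; u(10) = 1; u(11) = 3; u(12) = 0; u(13) = 3.
Since (u(12), u(13)) = (u(0), u(1)) = (0, 3) (two consecutive terms determine the rest), the sequence is periodic with period 12.
(552 - 0) mod 12 = 0, so u(552) = u(0) = 0.

0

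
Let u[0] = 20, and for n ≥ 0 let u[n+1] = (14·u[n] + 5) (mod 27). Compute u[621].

Computing terms: u[0] = 20; u[1] = 15; u[2] = 26; u[3] = 18; u[4] = 14; u[5] = 12; u[6] = 11; u[7] = 24; u[8] = 17; u[9] = 0; u[10] = 5; u[11] = 21; u[12] = 2; u[13] = 6; u[14] = 8; u[15] = 9; u[16] = 23; u[17] = 3; u[18] = 20.
Since u[18] = u[0] = 20, the sequence is periodic with period 18.
(621 - 0) mod 18 = 9, so u[621] = u[9] = 0.

0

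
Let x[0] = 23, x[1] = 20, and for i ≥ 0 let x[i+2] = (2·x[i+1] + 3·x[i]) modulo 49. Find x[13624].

36

Computing terms: x[0] = 23; x[1] = 20; x[2] = 11; x[3] = 33; x[4] = 1; x[5] = 3; x[6] = 9; x[7] = 27; x[8] = 32; x[9] = 47; x[10] = 43; x[11] = 31; x[12] = 44; x[13] = 34; x[14] = 4; x[15] = 12; x[16] = 36; x[17] = 10; x[18] = 30; x[19] = 41; x[20] = 25; x[21] = 26; x[22] = 29; x[23] = 38; x[24] = 16; x[25] = 48; x[26] = 46; x[27] = 40; x[28] = 22; x[29] = 17; x[30] = 2; x[31] = 6; x[32] = 18; x[33] = 5; x[34] = 15; x[35] = 45; x[36] = 37; x[37] = 13; x[38] = 39; x[39] = 19; x[40] = 8; x[41] = 24; x[42] = 23; x[43] = 20.
Since (x[42], x[43]) = (x[0], x[1]) = (23, 20) (two consecutive terms determine the rest), the sequence is periodic with period 42.
So x[13624] = x[0 + ((13624-0) mod 42)] = x[16] = 36.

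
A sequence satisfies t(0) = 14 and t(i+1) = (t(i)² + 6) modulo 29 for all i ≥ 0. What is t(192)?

Listing terms: t(0) = 14; t(1) = 28; t(2) = 7; t(3) = 26; t(4) = 15; t(5) = 28.
Since t(5) = t(1) = 28, the sequence is eventually periodic: after a pre-period of length 1 it cycles with period 4.
For i ≥ 1, t(i) depends only on (i - 1) mod 4. (192 - 1) mod 4 = 3, so t(192) = t(4) = 15.

15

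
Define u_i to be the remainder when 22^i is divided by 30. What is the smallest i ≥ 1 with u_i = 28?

3

Listing terms: u_0 = 1,  u_1 = 22,  u_2 = 4,  u_3 = 28,  u_4 = 16,  u_5 = 22.
Since u_5 = u_1 = 22, the sequence is eventually periodic: after a pre-period of length 1 it cycles with period 4.
The value 28 first appears (with i ≥ 1) at u_3.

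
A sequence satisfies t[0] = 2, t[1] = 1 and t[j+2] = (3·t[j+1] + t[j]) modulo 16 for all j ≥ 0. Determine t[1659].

t[0] = 2,  t[1] = 1,  t[2] = 5,  t[3] = 0,  t[4] = 5,  t[5] = 15,  t[6] = 2,  t[7] = 5,  t[8] = 1,  t[9] = 8,  t[10] = 9,  t[11] = 3,  t[12] = 2,  t[13] = 9,  t[14] = 13,  t[15] = 0,  t[16] = 13,  t[17] = 7,  t[18] = 2,  t[19] = 13,  t[20] = 9,  t[21] = 8,  t[22] = 1,  t[23] = 11,  t[24] = 2,  t[25] = 1.
Since (t[24], t[25]) = (t[0], t[1]) = (2, 1) (two consecutive terms determine the rest), the sequence is periodic with period 24.
So t[1659] = t[0 + ((1659-0) mod 24)] = t[3] = 0.

0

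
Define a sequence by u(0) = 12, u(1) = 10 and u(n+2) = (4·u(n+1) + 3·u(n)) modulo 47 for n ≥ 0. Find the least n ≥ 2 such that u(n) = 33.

21

u(0) = 12, u(1) = 10, u(2) = 29, u(3) = 5, u(4) = 13, u(5) = 20, u(6) = 25, u(7) = 19, u(8) = 10, u(9) = 3, u(10) = 42, u(11) = 36, u(12) = 35, u(13) = 13, u(14) = 16, u(15) = 9, u(16) = 37, u(17) = 34, u(18) = 12, u(19) = 9, u(20) = 25, u(21) = 33, u(22) = 19, u(23) = 34, u(24) = 5, u(25) = 28, u(26) = 33, u(27) = 28, u(28) = 23, u(29) = 35, u(30) = 21, u(31) = 1, u(32) = 20, u(33) = 36, u(34) = 16, u(35) = 31, u(36) = 31, u(37) = 29, u(38) = 21, u(39) = 30, u(40) = 42, u(41) = 23, u(42) = 30, u(43) = 1, u(44) = 0, u(45) = 3, u(46) = 12, u(47) = 10.
Since (u(46), u(47)) = (u(0), u(1)) = (12, 10) (two consecutive terms determine the rest), the sequence is periodic with period 46.
The value 33 first appears (with n ≥ 2) at u(21).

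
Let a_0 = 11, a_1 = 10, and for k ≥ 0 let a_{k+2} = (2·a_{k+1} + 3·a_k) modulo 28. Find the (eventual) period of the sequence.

Computing terms: a_0 = 11, a_1 = 10, a_2 = 25, a_3 = 24, a_4 = 11, a_5 = 10.
Since (a_4, a_5) = (a_0, a_1) = (11, 10) (two consecutive terms determine the rest), the sequence is periodic with period 4.

4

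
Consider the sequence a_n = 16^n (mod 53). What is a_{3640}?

We have a_0 = 1; a_1 = 16; a_2 = 44; a_3 = 15; a_4 = 28; a_5 = 24; a_6 = 13; a_7 = 49; a_8 = 42; a_9 = 36; a_{10} = 46; a_{11} = 47; a_{12} = 10; a_{13} = 1.
Since a_{13} = a_0 = 1, the sequence is periodic with period 13.
So a_{3640} = a_{0 + ((3640-0) mod 13)} = a_0 = 1.

1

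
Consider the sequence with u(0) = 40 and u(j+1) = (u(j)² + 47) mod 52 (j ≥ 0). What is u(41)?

Computing terms: u(0) = 40; u(1) = 35; u(2) = 24; u(3) = 51; u(4) = 48; u(5) = 11; u(6) = 12; u(7) = 35.
Since u(7) = u(1) = 35, the sequence is eventually periodic: after a pre-period of length 1 it cycles with period 6.
For j ≥ 1, u(j) depends only on (j - 1) mod 6. (41 - 1) mod 6 = 4, so u(41) = u(5) = 11.

11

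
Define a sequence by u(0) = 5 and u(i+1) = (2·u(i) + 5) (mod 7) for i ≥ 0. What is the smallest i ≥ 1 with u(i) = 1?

1

Listing terms: u(0) = 5; u(1) = 1; u(2) = 0; u(3) = 5.
The sequence repeats with period 3.
The value 1 first appears (with i ≥ 1) at u(1).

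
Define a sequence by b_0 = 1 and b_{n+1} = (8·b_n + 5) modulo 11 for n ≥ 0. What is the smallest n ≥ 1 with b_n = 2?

We have b_0 = 1,  b_1 = 2,  b_2 = 10,  b_3 = 8,  b_4 = 3,  b_5 = 7,  b_6 = 6,  b_7 = 9,  b_8 = 0,  b_9 = 5,  b_{10} = 1.
The sequence repeats with period 10.
The value 2 first appears (with n ≥ 1) at b_1.

1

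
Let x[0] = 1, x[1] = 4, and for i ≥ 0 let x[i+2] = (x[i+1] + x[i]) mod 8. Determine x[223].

x[0] = 1,  x[1] = 4,  x[2] = 5,  x[3] = 1,  x[4] = 6,  x[5] = 7,  x[6] = 5,  x[7] = 4,  x[8] = 1,  x[9] = 5,  x[10] = 6,  x[11] = 3,  x[12] = 1,  x[13] = 4.
Since (x[12], x[13]) = (x[0], x[1]) = (1, 4) (two consecutive terms determine the rest), the sequence is periodic with period 12.
(223 - 0) mod 12 = 7, so x[223] = x[7] = 4.

4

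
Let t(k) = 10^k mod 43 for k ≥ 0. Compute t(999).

Computing terms: t(0) = 1,  t(1) = 10,  t(2) = 14,  t(3) = 11,  t(4) = 24,  t(5) = 25,  t(6) = 35,  t(7) = 6,  t(8) = 17,  t(9) = 41,  t(10) = 23,  t(11) = 15,  t(12) = 21,  t(13) = 38,  t(14) = 36,  t(15) = 16,  t(16) = 31,  t(17) = 9,  t(18) = 4,  t(19) = 40,  t(20) = 13,  t(21) = 1.
Since t(21) = t(0) = 1, the sequence is periodic with period 21.
(999 - 0) mod 21 = 12, so t(999) = t(12) = 21.

21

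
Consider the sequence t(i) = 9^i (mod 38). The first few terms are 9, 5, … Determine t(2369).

5

t(1) = 9, t(2) = 5, t(3) = 7, t(4) = 25, t(5) = 35, t(6) = 11, t(7) = 23, t(8) = 17, t(9) = 1, t(10) = 9.
The sequence repeats with period 9.
(2369 - 1) mod 9 = 1, so t(2369) = t(2) = 5.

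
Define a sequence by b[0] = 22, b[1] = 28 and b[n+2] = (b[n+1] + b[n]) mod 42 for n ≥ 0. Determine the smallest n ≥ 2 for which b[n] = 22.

Listing terms: b[0] = 22; b[1] = 28; b[2] = 8; b[3] = 36; b[4] = 2; b[5] = 38; b[6] = 40; b[7] = 36; b[8] = 34; b[9] = 28; b[10] = 20; b[11] = 6; b[12] = 26; b[13] = 32; b[14] = 16; b[15] = 6; b[16] = 22; b[17] = 28.
Since (b[16], b[17]) = (b[0], b[1]) = (22, 28) (two consecutive terms determine the rest), the sequence is periodic with period 16.
The value 22 next appears (with n ≥ 2) at b[16].

16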